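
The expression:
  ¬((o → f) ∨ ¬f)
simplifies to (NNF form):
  False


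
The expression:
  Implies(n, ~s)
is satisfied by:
  {s: False, n: False}
  {n: True, s: False}
  {s: True, n: False}


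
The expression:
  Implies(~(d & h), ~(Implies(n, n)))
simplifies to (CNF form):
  d & h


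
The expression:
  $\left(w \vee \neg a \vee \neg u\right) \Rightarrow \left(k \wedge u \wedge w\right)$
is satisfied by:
  {a: True, k: True, u: True, w: False}
  {a: True, u: True, k: False, w: False}
  {a: True, w: True, k: True, u: True}
  {w: True, k: True, u: True, a: False}


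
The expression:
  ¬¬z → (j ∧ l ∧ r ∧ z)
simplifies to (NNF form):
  (j ∧ l ∧ r) ∨ ¬z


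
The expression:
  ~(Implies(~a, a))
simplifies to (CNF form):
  ~a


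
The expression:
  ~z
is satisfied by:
  {z: False}


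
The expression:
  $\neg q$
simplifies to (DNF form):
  $\neg q$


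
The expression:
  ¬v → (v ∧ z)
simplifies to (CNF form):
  v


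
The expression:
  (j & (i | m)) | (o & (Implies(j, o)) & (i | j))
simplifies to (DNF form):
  (i & j) | (i & o) | (j & m) | (j & o)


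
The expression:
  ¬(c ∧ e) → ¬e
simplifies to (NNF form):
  c ∨ ¬e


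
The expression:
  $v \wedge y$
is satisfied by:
  {y: True, v: True}


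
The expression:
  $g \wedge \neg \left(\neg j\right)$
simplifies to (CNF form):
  $g \wedge j$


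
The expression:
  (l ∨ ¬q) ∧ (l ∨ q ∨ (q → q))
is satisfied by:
  {l: True, q: False}
  {q: False, l: False}
  {q: True, l: True}


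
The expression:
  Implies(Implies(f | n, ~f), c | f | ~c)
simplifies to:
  True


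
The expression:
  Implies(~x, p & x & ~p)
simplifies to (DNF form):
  x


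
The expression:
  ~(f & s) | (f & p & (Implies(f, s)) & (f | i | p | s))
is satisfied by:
  {p: True, s: False, f: False}
  {s: False, f: False, p: False}
  {f: True, p: True, s: False}
  {f: True, s: False, p: False}
  {p: True, s: True, f: False}
  {s: True, p: False, f: False}
  {f: True, s: True, p: True}


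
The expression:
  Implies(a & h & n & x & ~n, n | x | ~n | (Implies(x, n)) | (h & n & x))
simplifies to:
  True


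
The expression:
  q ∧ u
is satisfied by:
  {u: True, q: True}


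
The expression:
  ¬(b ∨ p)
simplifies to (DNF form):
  ¬b ∧ ¬p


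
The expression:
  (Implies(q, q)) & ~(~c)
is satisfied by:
  {c: True}


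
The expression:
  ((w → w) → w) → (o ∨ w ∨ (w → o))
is always true.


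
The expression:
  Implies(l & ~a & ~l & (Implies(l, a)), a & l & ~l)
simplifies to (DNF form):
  True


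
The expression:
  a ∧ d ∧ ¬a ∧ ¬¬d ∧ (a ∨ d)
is never true.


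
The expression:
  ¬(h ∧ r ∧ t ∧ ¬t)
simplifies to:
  True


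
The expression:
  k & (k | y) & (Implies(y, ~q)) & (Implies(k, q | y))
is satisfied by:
  {k: True, y: True, q: False}
  {k: True, q: True, y: False}


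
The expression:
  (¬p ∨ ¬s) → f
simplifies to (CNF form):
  (f ∨ p) ∧ (f ∨ s)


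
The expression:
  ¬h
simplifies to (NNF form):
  ¬h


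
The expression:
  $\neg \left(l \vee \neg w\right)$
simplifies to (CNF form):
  $w \wedge \neg l$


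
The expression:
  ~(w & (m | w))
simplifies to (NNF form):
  ~w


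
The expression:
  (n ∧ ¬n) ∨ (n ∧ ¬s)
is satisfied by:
  {n: True, s: False}


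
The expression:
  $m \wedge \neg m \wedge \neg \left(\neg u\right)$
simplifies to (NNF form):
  $\text{False}$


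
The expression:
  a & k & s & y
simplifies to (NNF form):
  a & k & s & y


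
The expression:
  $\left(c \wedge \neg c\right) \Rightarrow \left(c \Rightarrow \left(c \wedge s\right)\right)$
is always true.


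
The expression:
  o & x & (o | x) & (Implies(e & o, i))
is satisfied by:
  {i: True, x: True, o: True, e: False}
  {x: True, o: True, i: False, e: False}
  {i: True, e: True, x: True, o: True}


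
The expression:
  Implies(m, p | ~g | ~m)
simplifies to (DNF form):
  p | ~g | ~m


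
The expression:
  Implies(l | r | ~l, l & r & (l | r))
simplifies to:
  l & r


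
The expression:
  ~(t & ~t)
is always true.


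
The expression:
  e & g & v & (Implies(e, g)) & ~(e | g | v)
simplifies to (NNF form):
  False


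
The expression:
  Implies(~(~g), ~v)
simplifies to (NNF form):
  ~g | ~v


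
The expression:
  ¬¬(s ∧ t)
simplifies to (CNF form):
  s ∧ t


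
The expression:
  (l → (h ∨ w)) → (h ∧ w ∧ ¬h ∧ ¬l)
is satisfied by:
  {l: True, w: False, h: False}


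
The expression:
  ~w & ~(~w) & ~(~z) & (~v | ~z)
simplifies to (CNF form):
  False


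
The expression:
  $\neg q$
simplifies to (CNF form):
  $\neg q$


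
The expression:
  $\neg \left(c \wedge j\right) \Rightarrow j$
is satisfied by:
  {j: True}


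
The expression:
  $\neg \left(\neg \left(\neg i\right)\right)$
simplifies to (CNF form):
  $\neg i$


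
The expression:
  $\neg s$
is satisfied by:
  {s: False}


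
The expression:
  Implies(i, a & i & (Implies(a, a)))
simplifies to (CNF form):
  a | ~i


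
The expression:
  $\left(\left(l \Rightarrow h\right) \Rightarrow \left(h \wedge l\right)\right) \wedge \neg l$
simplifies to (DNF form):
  $\text{False}$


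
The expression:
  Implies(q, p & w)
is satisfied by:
  {w: True, p: True, q: False}
  {w: True, p: False, q: False}
  {p: True, w: False, q: False}
  {w: False, p: False, q: False}
  {q: True, w: True, p: True}


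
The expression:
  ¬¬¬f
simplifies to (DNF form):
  ¬f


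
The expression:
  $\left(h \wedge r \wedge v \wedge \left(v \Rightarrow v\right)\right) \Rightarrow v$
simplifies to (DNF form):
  $\text{True}$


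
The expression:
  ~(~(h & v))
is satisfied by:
  {h: True, v: True}


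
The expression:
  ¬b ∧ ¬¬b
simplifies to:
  False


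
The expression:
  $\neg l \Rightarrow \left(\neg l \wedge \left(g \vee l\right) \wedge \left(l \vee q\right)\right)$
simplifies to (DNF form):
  $l \vee \left(g \wedge q\right)$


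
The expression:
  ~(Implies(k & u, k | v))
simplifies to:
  False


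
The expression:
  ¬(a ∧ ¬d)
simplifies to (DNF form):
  d ∨ ¬a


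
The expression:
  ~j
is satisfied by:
  {j: False}


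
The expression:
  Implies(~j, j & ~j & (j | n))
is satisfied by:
  {j: True}


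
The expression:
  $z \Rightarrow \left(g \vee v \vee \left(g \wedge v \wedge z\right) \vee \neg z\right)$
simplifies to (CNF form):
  $g \vee v \vee \neg z$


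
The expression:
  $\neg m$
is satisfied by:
  {m: False}


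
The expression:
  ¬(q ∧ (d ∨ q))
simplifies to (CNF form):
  ¬q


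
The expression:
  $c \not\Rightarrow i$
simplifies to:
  $c \wedge \neg i$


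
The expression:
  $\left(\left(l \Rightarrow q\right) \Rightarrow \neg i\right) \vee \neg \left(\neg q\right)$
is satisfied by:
  {q: True, l: True, i: False}
  {q: True, l: False, i: False}
  {l: True, q: False, i: False}
  {q: False, l: False, i: False}
  {i: True, q: True, l: True}
  {i: True, q: True, l: False}
  {i: True, l: True, q: False}


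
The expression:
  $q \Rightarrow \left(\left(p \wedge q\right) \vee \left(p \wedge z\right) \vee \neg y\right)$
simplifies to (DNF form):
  $p \vee \neg q \vee \neg y$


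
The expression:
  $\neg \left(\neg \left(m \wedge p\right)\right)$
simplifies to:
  $m \wedge p$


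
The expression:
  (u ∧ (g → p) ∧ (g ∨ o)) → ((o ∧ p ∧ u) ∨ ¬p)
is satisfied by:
  {o: True, p: False, u: False, g: False}
  {o: False, p: False, u: False, g: False}
  {g: True, o: True, p: False, u: False}
  {g: True, o: False, p: False, u: False}
  {o: True, u: True, g: False, p: False}
  {u: True, g: False, p: False, o: False}
  {g: True, u: True, o: True, p: False}
  {g: True, u: True, o: False, p: False}
  {o: True, p: True, g: False, u: False}
  {p: True, g: False, u: False, o: False}
  {o: True, g: True, p: True, u: False}
  {g: True, p: True, o: False, u: False}
  {o: True, u: True, p: True, g: False}
  {u: True, p: True, g: False, o: False}
  {g: True, u: True, p: True, o: True}


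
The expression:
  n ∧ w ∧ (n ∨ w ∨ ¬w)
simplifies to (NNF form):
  n ∧ w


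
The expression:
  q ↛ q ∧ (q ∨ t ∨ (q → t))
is never true.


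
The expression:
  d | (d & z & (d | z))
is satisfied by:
  {d: True}


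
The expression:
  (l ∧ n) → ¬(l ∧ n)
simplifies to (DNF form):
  ¬l ∨ ¬n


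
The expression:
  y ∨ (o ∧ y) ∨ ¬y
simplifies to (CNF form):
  True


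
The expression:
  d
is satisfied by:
  {d: True}


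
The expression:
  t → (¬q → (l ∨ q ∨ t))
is always true.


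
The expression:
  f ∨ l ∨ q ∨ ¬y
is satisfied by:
  {q: True, l: True, f: True, y: False}
  {q: True, l: True, f: False, y: False}
  {q: True, f: True, l: False, y: False}
  {q: True, f: False, l: False, y: False}
  {l: True, f: True, q: False, y: False}
  {l: True, f: False, q: False, y: False}
  {f: True, q: False, l: False, y: False}
  {f: False, q: False, l: False, y: False}
  {y: True, q: True, l: True, f: True}
  {y: True, q: True, l: True, f: False}
  {y: True, q: True, f: True, l: False}
  {y: True, q: True, f: False, l: False}
  {y: True, l: True, f: True, q: False}
  {y: True, l: True, f: False, q: False}
  {y: True, f: True, l: False, q: False}


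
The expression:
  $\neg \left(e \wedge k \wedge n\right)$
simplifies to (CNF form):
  $\neg e \vee \neg k \vee \neg n$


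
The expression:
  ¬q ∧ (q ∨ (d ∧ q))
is never true.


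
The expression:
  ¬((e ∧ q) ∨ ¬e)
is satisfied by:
  {e: True, q: False}


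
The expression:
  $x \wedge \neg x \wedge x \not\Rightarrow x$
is never true.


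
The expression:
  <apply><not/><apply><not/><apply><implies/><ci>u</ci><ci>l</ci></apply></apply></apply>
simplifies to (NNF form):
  <apply><or/><ci>l</ci><apply><not/><ci>u</ci></apply></apply>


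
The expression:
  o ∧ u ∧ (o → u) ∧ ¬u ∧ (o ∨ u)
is never true.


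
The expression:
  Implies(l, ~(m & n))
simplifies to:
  ~l | ~m | ~n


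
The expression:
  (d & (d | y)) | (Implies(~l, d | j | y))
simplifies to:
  d | j | l | y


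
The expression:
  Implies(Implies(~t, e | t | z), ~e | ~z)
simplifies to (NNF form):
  ~e | ~z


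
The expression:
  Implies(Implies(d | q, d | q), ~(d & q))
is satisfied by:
  {q: False, d: False}
  {d: True, q: False}
  {q: True, d: False}


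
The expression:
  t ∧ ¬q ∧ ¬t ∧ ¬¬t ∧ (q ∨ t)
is never true.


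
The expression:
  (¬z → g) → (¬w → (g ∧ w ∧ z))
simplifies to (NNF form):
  w ∨ (¬g ∧ ¬z)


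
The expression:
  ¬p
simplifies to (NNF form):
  ¬p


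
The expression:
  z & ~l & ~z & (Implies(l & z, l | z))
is never true.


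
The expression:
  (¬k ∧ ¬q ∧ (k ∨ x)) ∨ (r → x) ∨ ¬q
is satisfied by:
  {x: True, q: False, r: False}
  {q: False, r: False, x: False}
  {r: True, x: True, q: False}
  {r: True, q: False, x: False}
  {x: True, q: True, r: False}
  {q: True, x: False, r: False}
  {r: True, q: True, x: True}


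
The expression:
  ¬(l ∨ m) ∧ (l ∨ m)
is never true.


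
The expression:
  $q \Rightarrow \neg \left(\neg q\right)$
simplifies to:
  $\text{True}$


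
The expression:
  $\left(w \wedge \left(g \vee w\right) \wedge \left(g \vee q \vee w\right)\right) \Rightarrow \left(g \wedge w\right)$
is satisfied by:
  {g: True, w: False}
  {w: False, g: False}
  {w: True, g: True}


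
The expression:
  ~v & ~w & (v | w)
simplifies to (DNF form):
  False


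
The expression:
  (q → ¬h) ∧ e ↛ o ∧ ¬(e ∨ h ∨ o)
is never true.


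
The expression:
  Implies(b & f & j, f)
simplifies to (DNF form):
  True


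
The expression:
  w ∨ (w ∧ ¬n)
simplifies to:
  w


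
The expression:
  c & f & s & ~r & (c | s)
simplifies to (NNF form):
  c & f & s & ~r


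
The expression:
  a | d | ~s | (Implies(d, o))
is always true.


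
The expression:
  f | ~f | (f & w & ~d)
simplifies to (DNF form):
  True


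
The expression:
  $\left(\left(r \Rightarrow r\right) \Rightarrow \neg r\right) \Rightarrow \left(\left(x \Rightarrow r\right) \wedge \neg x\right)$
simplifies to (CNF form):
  $r \vee \neg x$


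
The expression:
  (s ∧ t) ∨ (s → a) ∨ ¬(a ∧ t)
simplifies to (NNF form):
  True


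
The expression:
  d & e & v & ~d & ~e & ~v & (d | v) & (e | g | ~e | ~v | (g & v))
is never true.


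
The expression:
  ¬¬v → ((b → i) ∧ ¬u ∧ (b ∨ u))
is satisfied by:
  {i: True, b: True, u: False, v: False}
  {i: True, u: False, b: False, v: False}
  {b: True, i: False, u: False, v: False}
  {i: False, u: False, b: False, v: False}
  {i: True, b: True, u: True, v: False}
  {i: True, u: True, b: False, v: False}
  {b: True, u: True, i: False, v: False}
  {u: True, i: False, b: False, v: False}
  {v: True, i: True, b: True, u: False}


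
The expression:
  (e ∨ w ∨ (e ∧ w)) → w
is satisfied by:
  {w: True, e: False}
  {e: False, w: False}
  {e: True, w: True}


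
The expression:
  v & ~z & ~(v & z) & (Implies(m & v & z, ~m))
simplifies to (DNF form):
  v & ~z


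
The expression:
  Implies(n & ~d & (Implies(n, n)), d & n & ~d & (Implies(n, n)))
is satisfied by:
  {d: True, n: False}
  {n: False, d: False}
  {n: True, d: True}


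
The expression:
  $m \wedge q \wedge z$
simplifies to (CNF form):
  $m \wedge q \wedge z$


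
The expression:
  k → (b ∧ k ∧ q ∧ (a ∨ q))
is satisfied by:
  {b: True, q: True, k: False}
  {b: True, q: False, k: False}
  {q: True, b: False, k: False}
  {b: False, q: False, k: False}
  {b: True, k: True, q: True}


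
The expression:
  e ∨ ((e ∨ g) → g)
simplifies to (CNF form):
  True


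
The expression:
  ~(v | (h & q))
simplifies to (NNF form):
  ~v & (~h | ~q)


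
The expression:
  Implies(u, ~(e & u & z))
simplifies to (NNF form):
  ~e | ~u | ~z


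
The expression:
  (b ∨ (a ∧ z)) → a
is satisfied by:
  {a: True, b: False}
  {b: False, a: False}
  {b: True, a: True}


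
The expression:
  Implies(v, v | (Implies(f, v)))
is always true.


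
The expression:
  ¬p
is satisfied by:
  {p: False}


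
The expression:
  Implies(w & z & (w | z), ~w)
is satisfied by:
  {w: False, z: False}
  {z: True, w: False}
  {w: True, z: False}


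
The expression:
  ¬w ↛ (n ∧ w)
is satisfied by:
  {w: False}


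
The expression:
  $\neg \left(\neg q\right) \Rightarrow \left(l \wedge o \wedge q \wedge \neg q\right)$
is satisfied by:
  {q: False}


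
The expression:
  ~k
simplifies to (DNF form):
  ~k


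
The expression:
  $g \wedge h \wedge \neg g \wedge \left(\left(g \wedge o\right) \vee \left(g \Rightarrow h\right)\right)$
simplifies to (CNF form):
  $\text{False}$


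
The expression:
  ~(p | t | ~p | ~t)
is never true.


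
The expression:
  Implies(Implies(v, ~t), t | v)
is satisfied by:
  {t: True, v: True}
  {t: True, v: False}
  {v: True, t: False}


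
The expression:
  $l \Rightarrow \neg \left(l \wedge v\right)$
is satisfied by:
  {l: False, v: False}
  {v: True, l: False}
  {l: True, v: False}


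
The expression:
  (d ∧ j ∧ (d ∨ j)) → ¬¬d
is always true.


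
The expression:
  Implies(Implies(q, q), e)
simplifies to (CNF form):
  e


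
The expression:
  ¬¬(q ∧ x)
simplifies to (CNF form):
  q ∧ x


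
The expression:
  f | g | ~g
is always true.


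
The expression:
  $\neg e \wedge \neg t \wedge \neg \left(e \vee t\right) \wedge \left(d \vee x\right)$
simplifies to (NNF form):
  $\neg e \wedge \neg t \wedge \left(d \vee x\right)$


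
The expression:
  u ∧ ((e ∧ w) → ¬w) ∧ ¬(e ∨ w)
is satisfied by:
  {u: True, e: False, w: False}


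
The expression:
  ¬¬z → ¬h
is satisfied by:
  {h: False, z: False}
  {z: True, h: False}
  {h: True, z: False}


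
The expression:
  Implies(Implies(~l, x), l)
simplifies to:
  l | ~x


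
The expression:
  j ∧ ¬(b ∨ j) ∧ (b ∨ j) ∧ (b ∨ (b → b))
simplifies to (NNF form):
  False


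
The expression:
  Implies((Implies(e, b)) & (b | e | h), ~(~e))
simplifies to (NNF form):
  e | (~b & ~h)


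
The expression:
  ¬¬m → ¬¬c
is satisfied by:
  {c: True, m: False}
  {m: False, c: False}
  {m: True, c: True}


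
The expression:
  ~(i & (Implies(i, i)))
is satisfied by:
  {i: False}


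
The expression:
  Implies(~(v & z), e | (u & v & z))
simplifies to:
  e | (v & z)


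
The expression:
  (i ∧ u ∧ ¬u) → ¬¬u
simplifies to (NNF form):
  True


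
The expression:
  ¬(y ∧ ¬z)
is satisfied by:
  {z: True, y: False}
  {y: False, z: False}
  {y: True, z: True}


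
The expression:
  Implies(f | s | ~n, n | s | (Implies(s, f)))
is always true.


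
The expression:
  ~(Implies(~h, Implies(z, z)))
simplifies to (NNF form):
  False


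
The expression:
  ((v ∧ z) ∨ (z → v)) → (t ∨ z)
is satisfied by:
  {t: True, z: True}
  {t: True, z: False}
  {z: True, t: False}


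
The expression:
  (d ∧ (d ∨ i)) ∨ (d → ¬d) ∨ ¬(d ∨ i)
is always true.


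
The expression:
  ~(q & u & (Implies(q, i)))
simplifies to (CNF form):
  ~i | ~q | ~u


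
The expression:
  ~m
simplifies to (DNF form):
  ~m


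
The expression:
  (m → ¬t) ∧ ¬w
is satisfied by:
  {w: False, m: False, t: False}
  {t: True, w: False, m: False}
  {m: True, w: False, t: False}


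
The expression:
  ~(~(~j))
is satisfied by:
  {j: False}


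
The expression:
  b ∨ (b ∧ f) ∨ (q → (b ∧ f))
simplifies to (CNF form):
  b ∨ ¬q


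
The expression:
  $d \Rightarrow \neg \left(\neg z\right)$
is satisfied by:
  {z: True, d: False}
  {d: False, z: False}
  {d: True, z: True}


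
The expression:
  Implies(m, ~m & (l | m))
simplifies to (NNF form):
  ~m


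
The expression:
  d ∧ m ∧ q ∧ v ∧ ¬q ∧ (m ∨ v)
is never true.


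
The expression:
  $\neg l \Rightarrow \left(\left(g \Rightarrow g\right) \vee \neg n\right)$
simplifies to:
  $\text{True}$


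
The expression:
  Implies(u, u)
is always true.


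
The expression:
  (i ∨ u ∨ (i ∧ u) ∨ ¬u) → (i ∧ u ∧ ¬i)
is never true.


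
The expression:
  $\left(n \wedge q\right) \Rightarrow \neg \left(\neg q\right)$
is always true.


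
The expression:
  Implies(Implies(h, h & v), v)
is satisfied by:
  {v: True, h: True}
  {v: True, h: False}
  {h: True, v: False}


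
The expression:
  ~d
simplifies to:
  ~d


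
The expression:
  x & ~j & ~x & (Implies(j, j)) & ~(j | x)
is never true.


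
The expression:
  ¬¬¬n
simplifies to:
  ¬n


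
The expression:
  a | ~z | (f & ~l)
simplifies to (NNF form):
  a | ~z | (f & ~l)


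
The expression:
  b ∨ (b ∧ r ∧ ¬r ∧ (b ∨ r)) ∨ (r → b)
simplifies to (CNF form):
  b ∨ ¬r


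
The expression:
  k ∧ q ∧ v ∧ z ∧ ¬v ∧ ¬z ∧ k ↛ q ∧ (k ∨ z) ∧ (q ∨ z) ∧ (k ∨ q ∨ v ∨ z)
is never true.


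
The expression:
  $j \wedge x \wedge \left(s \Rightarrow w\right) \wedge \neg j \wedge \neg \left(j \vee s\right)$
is never true.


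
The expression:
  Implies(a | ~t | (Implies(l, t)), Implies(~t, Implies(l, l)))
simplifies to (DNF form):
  True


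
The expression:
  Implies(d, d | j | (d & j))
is always true.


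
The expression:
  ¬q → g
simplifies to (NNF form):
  g ∨ q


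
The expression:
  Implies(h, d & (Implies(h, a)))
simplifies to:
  ~h | (a & d)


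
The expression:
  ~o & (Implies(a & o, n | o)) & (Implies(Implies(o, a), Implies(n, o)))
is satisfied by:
  {n: False, o: False}


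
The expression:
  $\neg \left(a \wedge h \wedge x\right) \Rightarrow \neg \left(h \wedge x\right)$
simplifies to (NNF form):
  $a \vee \neg h \vee \neg x$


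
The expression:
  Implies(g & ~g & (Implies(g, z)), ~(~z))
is always true.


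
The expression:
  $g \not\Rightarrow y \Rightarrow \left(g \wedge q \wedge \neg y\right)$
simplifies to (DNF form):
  $q \vee y \vee \neg g$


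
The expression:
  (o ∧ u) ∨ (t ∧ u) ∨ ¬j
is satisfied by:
  {o: True, u: True, t: True, j: False}
  {o: True, u: True, t: False, j: False}
  {u: True, t: True, o: False, j: False}
  {u: True, o: False, t: False, j: False}
  {o: True, t: True, u: False, j: False}
  {o: True, t: False, u: False, j: False}
  {t: True, o: False, u: False, j: False}
  {t: False, o: False, u: False, j: False}
  {j: True, o: True, u: True, t: True}
  {j: True, o: True, u: True, t: False}
  {j: True, u: True, t: True, o: False}


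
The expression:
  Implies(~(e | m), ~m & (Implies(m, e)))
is always true.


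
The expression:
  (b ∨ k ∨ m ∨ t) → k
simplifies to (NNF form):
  k ∨ (¬b ∧ ¬m ∧ ¬t)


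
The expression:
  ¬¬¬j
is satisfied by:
  {j: False}


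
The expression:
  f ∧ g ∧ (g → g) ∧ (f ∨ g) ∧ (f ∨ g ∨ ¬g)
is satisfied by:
  {g: True, f: True}


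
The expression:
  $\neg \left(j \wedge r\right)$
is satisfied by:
  {r: False, j: False}
  {j: True, r: False}
  {r: True, j: False}


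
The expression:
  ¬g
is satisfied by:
  {g: False}


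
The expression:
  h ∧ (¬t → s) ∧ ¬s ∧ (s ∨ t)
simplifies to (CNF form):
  h ∧ t ∧ ¬s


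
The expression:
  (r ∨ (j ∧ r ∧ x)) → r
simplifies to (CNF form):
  True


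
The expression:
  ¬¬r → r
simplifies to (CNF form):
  True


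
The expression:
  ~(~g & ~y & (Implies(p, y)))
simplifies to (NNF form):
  g | p | y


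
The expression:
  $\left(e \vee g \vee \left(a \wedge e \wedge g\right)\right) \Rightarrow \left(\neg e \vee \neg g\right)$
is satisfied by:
  {g: False, e: False}
  {e: True, g: False}
  {g: True, e: False}


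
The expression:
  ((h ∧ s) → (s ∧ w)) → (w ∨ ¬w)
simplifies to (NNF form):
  True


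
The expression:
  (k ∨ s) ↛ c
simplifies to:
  ¬c ∧ (k ∨ s)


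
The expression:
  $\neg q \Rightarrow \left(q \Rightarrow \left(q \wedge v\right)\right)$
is always true.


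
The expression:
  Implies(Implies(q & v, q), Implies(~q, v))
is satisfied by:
  {q: True, v: True}
  {q: True, v: False}
  {v: True, q: False}


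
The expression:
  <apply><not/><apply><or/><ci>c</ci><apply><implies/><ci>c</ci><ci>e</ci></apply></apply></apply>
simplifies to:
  <false/>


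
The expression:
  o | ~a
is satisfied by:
  {o: True, a: False}
  {a: False, o: False}
  {a: True, o: True}


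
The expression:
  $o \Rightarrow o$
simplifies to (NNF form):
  $\text{True}$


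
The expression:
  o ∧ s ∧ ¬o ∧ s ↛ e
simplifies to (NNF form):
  False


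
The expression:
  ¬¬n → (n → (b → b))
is always true.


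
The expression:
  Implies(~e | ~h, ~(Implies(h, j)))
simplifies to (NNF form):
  h & (e | ~j)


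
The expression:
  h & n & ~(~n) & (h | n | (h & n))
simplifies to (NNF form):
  h & n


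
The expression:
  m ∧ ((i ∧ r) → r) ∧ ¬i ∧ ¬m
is never true.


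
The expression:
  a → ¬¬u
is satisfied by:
  {u: True, a: False}
  {a: False, u: False}
  {a: True, u: True}


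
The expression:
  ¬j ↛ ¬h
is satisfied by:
  {h: True, j: False}


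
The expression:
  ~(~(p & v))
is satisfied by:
  {p: True, v: True}


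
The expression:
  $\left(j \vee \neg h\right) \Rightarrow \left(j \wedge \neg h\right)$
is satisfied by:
  {h: True, j: False}
  {j: True, h: False}


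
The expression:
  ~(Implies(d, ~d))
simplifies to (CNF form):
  d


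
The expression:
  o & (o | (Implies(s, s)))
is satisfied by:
  {o: True}


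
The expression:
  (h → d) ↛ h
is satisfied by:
  {h: False}


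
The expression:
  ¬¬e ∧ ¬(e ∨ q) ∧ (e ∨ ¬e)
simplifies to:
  False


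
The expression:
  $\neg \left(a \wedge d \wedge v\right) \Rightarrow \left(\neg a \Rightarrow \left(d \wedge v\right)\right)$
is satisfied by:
  {a: True, d: True, v: True}
  {a: True, d: True, v: False}
  {a: True, v: True, d: False}
  {a: True, v: False, d: False}
  {d: True, v: True, a: False}


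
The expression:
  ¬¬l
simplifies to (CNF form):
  l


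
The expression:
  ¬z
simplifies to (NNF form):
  ¬z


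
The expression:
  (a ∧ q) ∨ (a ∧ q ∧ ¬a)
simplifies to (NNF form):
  a ∧ q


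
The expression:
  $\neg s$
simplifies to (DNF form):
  $\neg s$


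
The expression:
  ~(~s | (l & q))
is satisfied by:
  {s: True, l: False, q: False}
  {q: True, s: True, l: False}
  {l: True, s: True, q: False}


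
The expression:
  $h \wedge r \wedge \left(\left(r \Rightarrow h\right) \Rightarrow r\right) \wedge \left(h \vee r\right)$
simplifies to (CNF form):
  $h \wedge r$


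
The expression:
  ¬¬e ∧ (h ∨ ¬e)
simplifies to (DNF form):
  e ∧ h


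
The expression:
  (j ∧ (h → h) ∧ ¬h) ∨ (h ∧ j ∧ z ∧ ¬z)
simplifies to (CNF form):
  j ∧ ¬h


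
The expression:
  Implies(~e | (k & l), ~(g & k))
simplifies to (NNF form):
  ~g | ~k | (e & ~l)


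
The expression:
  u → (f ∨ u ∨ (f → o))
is always true.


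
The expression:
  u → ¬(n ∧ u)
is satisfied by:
  {u: False, n: False}
  {n: True, u: False}
  {u: True, n: False}


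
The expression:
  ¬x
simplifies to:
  ¬x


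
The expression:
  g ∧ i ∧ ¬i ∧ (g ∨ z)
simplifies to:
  False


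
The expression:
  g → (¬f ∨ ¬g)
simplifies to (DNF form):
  ¬f ∨ ¬g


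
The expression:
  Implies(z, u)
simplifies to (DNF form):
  u | ~z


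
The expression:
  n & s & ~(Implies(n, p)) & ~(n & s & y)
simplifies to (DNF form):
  n & s & ~p & ~y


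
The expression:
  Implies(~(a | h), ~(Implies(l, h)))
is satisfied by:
  {a: True, l: True, h: True}
  {a: True, l: True, h: False}
  {a: True, h: True, l: False}
  {a: True, h: False, l: False}
  {l: True, h: True, a: False}
  {l: True, h: False, a: False}
  {h: True, l: False, a: False}


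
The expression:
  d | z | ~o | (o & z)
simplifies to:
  d | z | ~o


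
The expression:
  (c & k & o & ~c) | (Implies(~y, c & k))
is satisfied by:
  {y: True, k: True, c: True}
  {y: True, k: True, c: False}
  {y: True, c: True, k: False}
  {y: True, c: False, k: False}
  {k: True, c: True, y: False}


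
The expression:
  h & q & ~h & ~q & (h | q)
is never true.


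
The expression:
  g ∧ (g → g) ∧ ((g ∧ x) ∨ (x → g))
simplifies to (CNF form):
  g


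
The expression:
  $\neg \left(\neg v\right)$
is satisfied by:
  {v: True}


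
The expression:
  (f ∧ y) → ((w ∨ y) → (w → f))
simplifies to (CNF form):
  True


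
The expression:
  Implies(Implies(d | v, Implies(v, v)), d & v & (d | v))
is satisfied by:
  {d: True, v: True}


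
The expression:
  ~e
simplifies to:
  ~e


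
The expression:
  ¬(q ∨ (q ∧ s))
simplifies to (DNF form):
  ¬q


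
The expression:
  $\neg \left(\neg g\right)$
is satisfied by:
  {g: True}


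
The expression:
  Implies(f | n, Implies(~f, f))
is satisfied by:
  {f: True, n: False}
  {n: False, f: False}
  {n: True, f: True}


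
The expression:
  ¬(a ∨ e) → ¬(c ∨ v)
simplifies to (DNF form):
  a ∨ e ∨ (¬c ∧ ¬v)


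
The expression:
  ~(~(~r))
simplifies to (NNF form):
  ~r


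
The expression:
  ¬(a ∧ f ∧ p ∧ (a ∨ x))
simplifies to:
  ¬a ∨ ¬f ∨ ¬p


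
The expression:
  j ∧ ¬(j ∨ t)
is never true.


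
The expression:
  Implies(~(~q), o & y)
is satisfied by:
  {o: True, y: True, q: False}
  {o: True, y: False, q: False}
  {y: True, o: False, q: False}
  {o: False, y: False, q: False}
  {o: True, q: True, y: True}


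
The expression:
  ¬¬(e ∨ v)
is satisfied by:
  {v: True, e: True}
  {v: True, e: False}
  {e: True, v: False}


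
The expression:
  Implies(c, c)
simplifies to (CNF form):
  True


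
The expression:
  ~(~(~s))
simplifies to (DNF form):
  ~s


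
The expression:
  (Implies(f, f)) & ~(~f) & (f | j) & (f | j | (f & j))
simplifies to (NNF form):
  f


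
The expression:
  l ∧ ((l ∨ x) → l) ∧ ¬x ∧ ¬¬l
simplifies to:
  l ∧ ¬x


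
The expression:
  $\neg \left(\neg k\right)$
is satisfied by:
  {k: True}


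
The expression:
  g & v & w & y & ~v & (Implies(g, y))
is never true.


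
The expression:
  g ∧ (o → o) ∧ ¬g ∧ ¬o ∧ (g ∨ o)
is never true.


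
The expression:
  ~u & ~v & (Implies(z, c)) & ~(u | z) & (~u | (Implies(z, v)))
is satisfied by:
  {u: False, v: False, z: False}


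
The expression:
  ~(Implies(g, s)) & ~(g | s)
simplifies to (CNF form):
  False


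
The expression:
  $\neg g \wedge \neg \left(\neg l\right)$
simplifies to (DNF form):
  $l \wedge \neg g$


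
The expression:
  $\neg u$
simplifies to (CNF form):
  $\neg u$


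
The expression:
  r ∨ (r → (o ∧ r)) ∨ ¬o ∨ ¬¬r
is always true.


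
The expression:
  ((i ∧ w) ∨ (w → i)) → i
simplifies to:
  i ∨ w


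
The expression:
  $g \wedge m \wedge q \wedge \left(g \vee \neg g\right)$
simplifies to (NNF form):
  $g \wedge m \wedge q$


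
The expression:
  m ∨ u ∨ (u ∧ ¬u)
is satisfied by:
  {m: True, u: True}
  {m: True, u: False}
  {u: True, m: False}


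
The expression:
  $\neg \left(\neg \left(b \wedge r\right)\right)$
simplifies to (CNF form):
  $b \wedge r$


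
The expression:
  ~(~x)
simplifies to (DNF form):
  x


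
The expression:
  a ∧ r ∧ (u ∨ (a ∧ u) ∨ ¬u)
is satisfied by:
  {r: True, a: True}


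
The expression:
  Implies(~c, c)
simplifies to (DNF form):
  c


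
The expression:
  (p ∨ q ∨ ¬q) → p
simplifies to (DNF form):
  p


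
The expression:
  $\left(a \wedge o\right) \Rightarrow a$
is always true.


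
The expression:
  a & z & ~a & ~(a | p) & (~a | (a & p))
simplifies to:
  False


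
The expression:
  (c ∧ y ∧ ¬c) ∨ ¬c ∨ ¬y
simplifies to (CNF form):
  ¬c ∨ ¬y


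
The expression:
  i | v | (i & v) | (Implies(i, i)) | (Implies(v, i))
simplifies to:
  True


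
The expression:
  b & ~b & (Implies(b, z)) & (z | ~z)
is never true.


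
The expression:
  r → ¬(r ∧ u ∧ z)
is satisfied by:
  {u: False, z: False, r: False}
  {r: True, u: False, z: False}
  {z: True, u: False, r: False}
  {r: True, z: True, u: False}
  {u: True, r: False, z: False}
  {r: True, u: True, z: False}
  {z: True, u: True, r: False}


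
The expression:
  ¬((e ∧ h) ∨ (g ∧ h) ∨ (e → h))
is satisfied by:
  {e: True, h: False}


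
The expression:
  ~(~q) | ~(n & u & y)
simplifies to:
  q | ~n | ~u | ~y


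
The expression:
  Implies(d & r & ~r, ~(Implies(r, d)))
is always true.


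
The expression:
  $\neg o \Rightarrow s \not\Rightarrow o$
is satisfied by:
  {o: True, s: True}
  {o: True, s: False}
  {s: True, o: False}


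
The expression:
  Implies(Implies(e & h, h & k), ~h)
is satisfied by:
  {e: True, k: False, h: False}
  {k: False, h: False, e: False}
  {e: True, k: True, h: False}
  {k: True, e: False, h: False}
  {h: True, e: True, k: False}


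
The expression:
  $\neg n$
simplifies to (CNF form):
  $\neg n$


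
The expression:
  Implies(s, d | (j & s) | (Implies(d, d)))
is always true.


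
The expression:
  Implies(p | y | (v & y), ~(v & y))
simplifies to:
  ~v | ~y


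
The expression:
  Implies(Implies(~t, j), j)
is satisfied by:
  {j: True, t: False}
  {t: False, j: False}
  {t: True, j: True}


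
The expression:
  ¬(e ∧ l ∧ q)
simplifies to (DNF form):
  ¬e ∨ ¬l ∨ ¬q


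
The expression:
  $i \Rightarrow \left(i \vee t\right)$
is always true.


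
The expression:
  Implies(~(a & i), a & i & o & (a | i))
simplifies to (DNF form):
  a & i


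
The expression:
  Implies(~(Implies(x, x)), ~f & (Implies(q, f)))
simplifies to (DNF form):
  True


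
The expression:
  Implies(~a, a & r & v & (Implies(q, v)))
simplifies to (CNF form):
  a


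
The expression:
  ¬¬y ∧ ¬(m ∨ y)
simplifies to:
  False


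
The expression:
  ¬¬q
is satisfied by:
  {q: True}


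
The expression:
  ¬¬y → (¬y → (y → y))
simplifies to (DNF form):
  True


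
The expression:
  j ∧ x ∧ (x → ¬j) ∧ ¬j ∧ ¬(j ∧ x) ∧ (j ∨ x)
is never true.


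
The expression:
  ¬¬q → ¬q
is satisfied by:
  {q: False}


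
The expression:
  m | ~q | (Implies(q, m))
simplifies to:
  m | ~q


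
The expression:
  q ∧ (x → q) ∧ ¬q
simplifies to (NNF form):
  False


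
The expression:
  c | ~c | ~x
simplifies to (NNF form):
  True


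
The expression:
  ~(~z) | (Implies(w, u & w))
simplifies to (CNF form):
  u | z | ~w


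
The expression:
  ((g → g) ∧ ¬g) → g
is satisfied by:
  {g: True}


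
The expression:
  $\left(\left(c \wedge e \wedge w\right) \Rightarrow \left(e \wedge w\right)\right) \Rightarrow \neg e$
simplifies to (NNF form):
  $\neg e$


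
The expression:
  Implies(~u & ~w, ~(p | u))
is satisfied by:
  {u: True, w: True, p: False}
  {u: True, p: False, w: False}
  {w: True, p: False, u: False}
  {w: False, p: False, u: False}
  {u: True, w: True, p: True}
  {u: True, p: True, w: False}
  {w: True, p: True, u: False}


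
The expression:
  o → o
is always true.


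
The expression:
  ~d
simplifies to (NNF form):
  ~d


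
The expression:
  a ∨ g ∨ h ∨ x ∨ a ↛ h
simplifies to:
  a ∨ g ∨ h ∨ x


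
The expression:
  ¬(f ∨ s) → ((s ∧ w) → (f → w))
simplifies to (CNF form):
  True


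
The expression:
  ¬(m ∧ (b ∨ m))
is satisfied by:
  {m: False}


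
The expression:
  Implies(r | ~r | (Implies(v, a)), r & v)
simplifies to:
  r & v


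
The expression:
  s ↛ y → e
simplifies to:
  e ∨ y ∨ ¬s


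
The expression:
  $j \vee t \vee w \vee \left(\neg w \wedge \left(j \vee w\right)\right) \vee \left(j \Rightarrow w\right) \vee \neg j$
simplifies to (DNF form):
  $\text{True}$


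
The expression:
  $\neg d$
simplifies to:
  $\neg d$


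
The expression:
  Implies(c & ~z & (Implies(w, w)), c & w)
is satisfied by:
  {w: True, z: True, c: False}
  {w: True, c: False, z: False}
  {z: True, c: False, w: False}
  {z: False, c: False, w: False}
  {w: True, z: True, c: True}
  {w: True, c: True, z: False}
  {z: True, c: True, w: False}


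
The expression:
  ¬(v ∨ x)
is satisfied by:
  {x: False, v: False}


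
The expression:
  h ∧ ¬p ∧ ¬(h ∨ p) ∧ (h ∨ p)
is never true.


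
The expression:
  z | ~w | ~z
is always true.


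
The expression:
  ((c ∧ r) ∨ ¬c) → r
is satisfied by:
  {r: True, c: True}
  {r: True, c: False}
  {c: True, r: False}


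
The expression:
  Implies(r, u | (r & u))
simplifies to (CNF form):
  u | ~r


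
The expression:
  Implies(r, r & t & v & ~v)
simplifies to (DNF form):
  ~r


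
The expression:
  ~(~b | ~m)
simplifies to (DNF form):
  b & m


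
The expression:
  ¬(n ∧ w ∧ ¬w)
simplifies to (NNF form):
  True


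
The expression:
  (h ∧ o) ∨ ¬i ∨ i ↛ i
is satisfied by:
  {h: True, o: True, i: False}
  {h: True, o: False, i: False}
  {o: True, h: False, i: False}
  {h: False, o: False, i: False}
  {i: True, h: True, o: True}


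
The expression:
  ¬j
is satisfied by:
  {j: False}


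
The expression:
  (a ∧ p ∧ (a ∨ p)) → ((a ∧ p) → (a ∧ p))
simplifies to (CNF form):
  True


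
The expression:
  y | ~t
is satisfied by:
  {y: True, t: False}
  {t: False, y: False}
  {t: True, y: True}


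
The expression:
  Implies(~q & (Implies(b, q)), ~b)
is always true.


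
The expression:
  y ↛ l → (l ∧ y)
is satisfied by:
  {l: True, y: False}
  {y: False, l: False}
  {y: True, l: True}


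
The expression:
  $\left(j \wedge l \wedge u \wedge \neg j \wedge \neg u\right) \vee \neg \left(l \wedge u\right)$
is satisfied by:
  {l: False, u: False}
  {u: True, l: False}
  {l: True, u: False}


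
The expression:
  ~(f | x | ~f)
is never true.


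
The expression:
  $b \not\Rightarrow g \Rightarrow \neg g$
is always true.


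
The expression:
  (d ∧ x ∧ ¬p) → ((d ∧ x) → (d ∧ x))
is always true.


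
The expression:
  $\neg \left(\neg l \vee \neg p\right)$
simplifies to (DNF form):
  $l \wedge p$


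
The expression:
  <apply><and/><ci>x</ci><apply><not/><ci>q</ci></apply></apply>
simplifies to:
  <apply><and/><ci>x</ci><apply><not/><ci>q</ci></apply></apply>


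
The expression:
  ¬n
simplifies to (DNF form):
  ¬n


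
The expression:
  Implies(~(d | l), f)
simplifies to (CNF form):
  d | f | l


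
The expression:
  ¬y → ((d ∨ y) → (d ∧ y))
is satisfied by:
  {y: True, d: False}
  {d: False, y: False}
  {d: True, y: True}


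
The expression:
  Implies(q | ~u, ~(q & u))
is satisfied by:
  {u: False, q: False}
  {q: True, u: False}
  {u: True, q: False}


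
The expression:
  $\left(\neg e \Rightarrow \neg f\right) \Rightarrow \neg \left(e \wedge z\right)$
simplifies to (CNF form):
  $\neg e \vee \neg z$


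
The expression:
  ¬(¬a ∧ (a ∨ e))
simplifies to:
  a ∨ ¬e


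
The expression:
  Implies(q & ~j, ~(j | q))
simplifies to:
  j | ~q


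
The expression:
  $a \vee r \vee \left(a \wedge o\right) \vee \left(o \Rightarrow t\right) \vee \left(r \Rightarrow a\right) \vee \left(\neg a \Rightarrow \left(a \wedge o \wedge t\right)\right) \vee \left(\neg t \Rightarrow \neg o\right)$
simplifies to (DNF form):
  $\text{True}$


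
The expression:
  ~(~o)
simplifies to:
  o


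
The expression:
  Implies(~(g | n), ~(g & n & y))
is always true.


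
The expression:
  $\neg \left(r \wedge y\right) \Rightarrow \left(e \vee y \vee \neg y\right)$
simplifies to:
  $\text{True}$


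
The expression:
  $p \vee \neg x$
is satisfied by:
  {p: True, x: False}
  {x: False, p: False}
  {x: True, p: True}


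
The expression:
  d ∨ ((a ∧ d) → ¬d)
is always true.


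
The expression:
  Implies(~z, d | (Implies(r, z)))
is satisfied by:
  {d: True, z: True, r: False}
  {d: True, z: False, r: False}
  {z: True, d: False, r: False}
  {d: False, z: False, r: False}
  {r: True, d: True, z: True}
  {r: True, d: True, z: False}
  {r: True, z: True, d: False}
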